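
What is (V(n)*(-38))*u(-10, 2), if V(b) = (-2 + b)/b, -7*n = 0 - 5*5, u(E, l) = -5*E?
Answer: -836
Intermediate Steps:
n = 25/7 (n = -(0 - 5*5)/7 = -(0 - 25)/7 = -⅐*(-25) = 25/7 ≈ 3.5714)
V(b) = (-2 + b)/b
(V(n)*(-38))*u(-10, 2) = (((-2 + 25/7)/(25/7))*(-38))*(-5*(-10)) = (((7/25)*(11/7))*(-38))*50 = ((11/25)*(-38))*50 = -418/25*50 = -836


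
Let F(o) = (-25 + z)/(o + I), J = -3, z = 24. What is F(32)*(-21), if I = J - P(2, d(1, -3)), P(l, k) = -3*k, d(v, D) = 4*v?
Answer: 21/41 ≈ 0.51220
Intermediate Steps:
I = 9 (I = -3 - (-3)*4*1 = -3 - (-3)*4 = -3 - 1*(-12) = -3 + 12 = 9)
F(o) = -1/(9 + o) (F(o) = (-25 + 24)/(o + 9) = -1/(9 + o))
F(32)*(-21) = -1/(9 + 32)*(-21) = -1/41*(-21) = 21/41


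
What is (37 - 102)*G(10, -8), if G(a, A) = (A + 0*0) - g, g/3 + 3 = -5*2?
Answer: -2015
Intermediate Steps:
g = -39 (g = -9 + 3*(-5*2) = -9 + 3*(-10) = -9 - 30 = -39)
G(a, A) = 39 + A (G(a, A) = (A + 0*0) - 1*(-39) = (A + 0) + 39 = A + 39 = 39 + A)
(37 - 102)*G(10, -8) = (37 - 102)*(39 - 8) = -65*31 = -2015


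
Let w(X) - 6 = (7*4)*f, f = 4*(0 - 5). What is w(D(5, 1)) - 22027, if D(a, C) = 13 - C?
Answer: -22581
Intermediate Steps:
f = -20 (f = 4*(-5) = -20)
w(X) = -554 (w(X) = 6 + (7*4)*(-20) = 6 + 28*(-20) = 6 - 560 = -554)
w(D(5, 1)) - 22027 = -554 - 22027 = -22581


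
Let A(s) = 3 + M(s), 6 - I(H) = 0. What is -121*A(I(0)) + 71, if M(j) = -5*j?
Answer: 3338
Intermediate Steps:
I(H) = 6 (I(H) = 6 - 1*0 = 6 + 0 = 6)
A(s) = 3 - 5*s
-121*A(I(0)) + 71 = -121*(3 - 5*6) + 71 = -121*(3 - 30) + 71 = -121*(-27) + 71 = 3267 + 71 = 3338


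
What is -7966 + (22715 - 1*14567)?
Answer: 182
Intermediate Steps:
-7966 + (22715 - 1*14567) = -7966 + (22715 - 14567) = -7966 + 8148 = 182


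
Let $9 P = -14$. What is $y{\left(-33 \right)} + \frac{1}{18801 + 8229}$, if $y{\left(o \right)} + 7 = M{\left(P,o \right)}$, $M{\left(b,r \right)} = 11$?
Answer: $\frac{108121}{27030} \approx 4.0$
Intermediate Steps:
$P = - \frac{14}{9}$ ($P = \frac{1}{9} \left(-14\right) = - \frac{14}{9} \approx -1.5556$)
$y{\left(o \right)} = 4$ ($y{\left(o \right)} = -7 + 11 = 4$)
$y{\left(-33 \right)} + \frac{1}{18801 + 8229} = 4 + \frac{1}{18801 + 8229} = 4 + \frac{1}{27030} = \frac{108121}{27030}$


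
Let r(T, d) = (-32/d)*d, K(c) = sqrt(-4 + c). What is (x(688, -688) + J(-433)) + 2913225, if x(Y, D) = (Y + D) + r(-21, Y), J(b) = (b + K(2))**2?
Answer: 3100680 - 866*I*sqrt(2) ≈ 3.1007e+6 - 1224.7*I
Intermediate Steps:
J(b) = (b + I*sqrt(2))**2 (J(b) = (b + sqrt(-4 + 2))**2 = (b + sqrt(-2))**2 = (b + I*sqrt(2))**2)
r(T, d) = -32
x(Y, D) = -32 + D + Y (x(Y, D) = (Y + D) - 32 = (D + Y) - 32 = -32 + D + Y)
(x(688, -688) + J(-433)) + 2913225 = ((-32 - 688 + 688) + (-433 + I*sqrt(2))**2) + 2913225 = (-32 + (-433 + I*sqrt(2))**2) + 2913225 = 2913193 + (-433 + I*sqrt(2))**2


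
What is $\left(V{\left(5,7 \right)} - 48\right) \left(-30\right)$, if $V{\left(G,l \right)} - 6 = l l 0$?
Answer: $1260$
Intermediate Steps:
$V{\left(G,l \right)} = 6$ ($V{\left(G,l \right)} = 6 + l l 0 = 6 + l^{2} \cdot 0 = 6 + 0 = 6$)
$\left(V{\left(5,7 \right)} - 48\right) \left(-30\right) = \left(6 - 48\right) \left(-30\right) = \left(-42\right) \left(-30\right) = 1260$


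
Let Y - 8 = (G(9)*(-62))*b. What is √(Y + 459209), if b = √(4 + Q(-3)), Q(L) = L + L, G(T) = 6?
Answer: √(459217 - 372*I*√2) ≈ 677.66 - 0.388*I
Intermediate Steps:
Q(L) = 2*L
b = I*√2 (b = √(4 + 2*(-3)) = √(4 - 6) = √(-2) = I*√2 ≈ 1.4142*I)
Y = 8 - 372*I*√2 (Y = 8 + (6*(-62))*(I*√2) = 8 - 372*I*√2 ≈ 8.0 - 526.09*I)
√(Y + 459209) = √((8 - 372*I*√2) + 459209) = √(459217 - 372*I*√2)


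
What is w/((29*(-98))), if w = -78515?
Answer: 78515/2842 ≈ 27.627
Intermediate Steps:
w/((29*(-98))) = -78515/(29*(-98)) = -78515/(-2842) = -78515*(-1/2842) = 78515/2842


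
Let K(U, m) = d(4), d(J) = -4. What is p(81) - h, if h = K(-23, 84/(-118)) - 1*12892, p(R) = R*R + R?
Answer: 19538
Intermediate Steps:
p(R) = R + R² (p(R) = R² + R = R + R²)
K(U, m) = -4
h = -12896 (h = -4 - 1*12892 = -4 - 12892 = -12896)
p(81) - h = 81*(1 + 81) - 1*(-12896) = 81*82 + 12896 = 6642 + 12896 = 19538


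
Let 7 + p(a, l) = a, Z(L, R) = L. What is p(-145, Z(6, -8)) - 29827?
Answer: -29979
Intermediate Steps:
p(a, l) = -7 + a
p(-145, Z(6, -8)) - 29827 = (-7 - 145) - 29827 = -152 - 29827 = -29979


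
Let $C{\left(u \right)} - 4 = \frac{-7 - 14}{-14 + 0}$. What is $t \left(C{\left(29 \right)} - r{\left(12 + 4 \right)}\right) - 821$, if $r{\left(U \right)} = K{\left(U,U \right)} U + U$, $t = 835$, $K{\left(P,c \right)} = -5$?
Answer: $\frac{114423}{2} \approx 57212.0$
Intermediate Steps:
$r{\left(U \right)} = - 4 U$ ($r{\left(U \right)} = - 5 U + U = - 4 U$)
$C{\left(u \right)} = \frac{11}{2}$ ($C{\left(u \right)} = 4 + \frac{-7 - 14}{-14 + 0} = 4 - \frac{21}{-14} = 4 - - \frac{3}{2} = 4 + \frac{3}{2} = \frac{11}{2}$)
$t \left(C{\left(29 \right)} - r{\left(12 + 4 \right)}\right) - 821 = 835 \left(\frac{11}{2} - - 4 \left(12 + 4\right)\right) - 821 = 835 \left(\frac{11}{2} - \left(-4\right) 16\right) - 821 = 835 \left(\frac{11}{2} - -64\right) - 821 = 835 \left(\frac{11}{2} + 64\right) - 821 = 835 \cdot \frac{139}{2} - 821 = \frac{116065}{2} - 821 = \frac{114423}{2}$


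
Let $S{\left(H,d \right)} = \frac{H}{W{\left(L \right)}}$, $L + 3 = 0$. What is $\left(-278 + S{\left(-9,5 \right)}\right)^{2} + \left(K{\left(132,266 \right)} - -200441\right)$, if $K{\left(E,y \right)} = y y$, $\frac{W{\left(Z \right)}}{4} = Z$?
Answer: $\frac{5569033}{16} \approx 3.4806 \cdot 10^{5}$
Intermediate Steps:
$L = -3$ ($L = -3 + 0 = -3$)
$W{\left(Z \right)} = 4 Z$
$S{\left(H,d \right)} = - \frac{H}{12}$ ($S{\left(H,d \right)} = \frac{H}{4 \left(-3\right)} = \frac{H}{-12} = H \left(- \frac{1}{12}\right) = - \frac{H}{12}$)
$K{\left(E,y \right)} = y^{2}$
$\left(-278 + S{\left(-9,5 \right)}\right)^{2} + \left(K{\left(132,266 \right)} - -200441\right) = \left(-278 - - \frac{3}{4}\right)^{2} + \left(266^{2} - -200441\right) = \left(-278 + \frac{3}{4}\right)^{2} + \left(70756 + 200441\right) = \left(- \frac{1109}{4}\right)^{2} + 271197 = \frac{1229881}{16} + 271197 = \frac{5569033}{16}$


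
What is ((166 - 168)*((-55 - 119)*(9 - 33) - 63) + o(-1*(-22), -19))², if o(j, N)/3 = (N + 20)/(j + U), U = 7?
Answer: 56906579601/841 ≈ 6.7665e+7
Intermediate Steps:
o(j, N) = 3*(20 + N)/(7 + j) (o(j, N) = 3*((N + 20)/(j + 7)) = 3*((20 + N)/(7 + j)) = 3*(20 + N)/(7 + j))
((166 - 168)*((-55 - 119)*(9 - 33) - 63) + o(-1*(-22), -19))² = ((166 - 168)*((-55 - 119)*(9 - 33) - 63) + 3*(20 - 19)/(7 - 1*(-22)))² = (-2*(-174*(-24) - 63) + 3*1/(7 + 22))² = (-2*(4176 - 63) + 3*1/29)² = (-2*4113 + 3*(1/29)*1)² = (-8226 + 3/29)² = (-238551/29)² = 56906579601/841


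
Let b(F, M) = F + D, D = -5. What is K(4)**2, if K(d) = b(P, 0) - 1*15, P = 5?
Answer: 225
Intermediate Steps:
b(F, M) = -5 + F (b(F, M) = F - 5 = -5 + F)
K(d) = -15 (K(d) = (-5 + 5) - 1*15 = 0 - 15 = -15)
K(4)**2 = (-15)**2 = 225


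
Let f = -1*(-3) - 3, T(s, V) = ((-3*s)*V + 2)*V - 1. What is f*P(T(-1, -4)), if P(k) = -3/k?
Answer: 0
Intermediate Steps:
T(s, V) = -1 + V*(2 - 3*V*s) (T(s, V) = (-3*V*s + 2)*V - 1 = (2 - 3*V*s)*V - 1 = V*(2 - 3*V*s) - 1 = -1 + V*(2 - 3*V*s))
f = 0 (f = 3 - 3 = 0)
f*P(T(-1, -4)) = 0*(-3/(-1 + 2*(-4) - 3*(-1)*(-4)**2)) = 0*(-3/(-1 - 8 - 3*(-1)*16)) = 0*(-3/(-1 - 8 + 48)) = 0*(-3/39) = 0*(-3*1/39) = 0*(-1/13) = 0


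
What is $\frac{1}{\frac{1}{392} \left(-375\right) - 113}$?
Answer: $- \frac{392}{44671} \approx -0.0087753$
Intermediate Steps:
$\frac{1}{\frac{1}{392} \left(-375\right) - 113} = \frac{1}{- \frac{375}{392} - 113} = \frac{1}{- \frac{44671}{392}} = - \frac{392}{44671}$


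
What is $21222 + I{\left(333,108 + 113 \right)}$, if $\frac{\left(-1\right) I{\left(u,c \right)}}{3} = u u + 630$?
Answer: $-313335$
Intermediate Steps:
$I{\left(u,c \right)} = -1890 - 3 u^{2}$ ($I{\left(u,c \right)} = - 3 \left(u u + 630\right) = - 3 \left(u^{2} + 630\right) = - 3 \left(630 + u^{2}\right) = -1890 - 3 u^{2}$)
$21222 + I{\left(333,108 + 113 \right)} = 21222 - \left(1890 + 3 \cdot 333^{2}\right) = 21222 - 334557 = -313335$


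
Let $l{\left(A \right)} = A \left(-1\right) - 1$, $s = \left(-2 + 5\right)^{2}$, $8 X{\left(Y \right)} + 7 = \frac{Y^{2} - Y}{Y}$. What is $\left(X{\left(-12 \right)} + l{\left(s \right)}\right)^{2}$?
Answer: $\frac{625}{4} \approx 156.25$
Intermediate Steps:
$X{\left(Y \right)} = - \frac{7}{8} + \frac{Y^{2} - Y}{8 Y}$ ($X{\left(Y \right)} = - \frac{7}{8} + \frac{\left(Y^{2} - Y\right) \frac{1}{Y}}{8} = - \frac{7}{8} + \frac{\frac{1}{Y} \left(Y^{2} - Y\right)}{8} = - \frac{7}{8} + \frac{Y^{2} - Y}{8 Y}$)
$s = 9$ ($s = 3^{2} = 9$)
$l{\left(A \right)} = -1 - A$ ($l{\left(A \right)} = - A - 1 = -1 - A$)
$\left(X{\left(-12 \right)} + l{\left(s \right)}\right)^{2} = \left(\left(-1 + \frac{1}{8} \left(-12\right)\right) - 10\right)^{2} = \left(\left(-1 - \frac{3}{2}\right) - 10\right)^{2} = \left(- \frac{5}{2} - 10\right)^{2} = \left(- \frac{25}{2}\right)^{2} = \frac{625}{4}$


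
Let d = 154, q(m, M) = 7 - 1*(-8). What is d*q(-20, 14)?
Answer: 2310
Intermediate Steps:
q(m, M) = 15 (q(m, M) = 7 + 8 = 15)
d*q(-20, 14) = 154*15 = 2310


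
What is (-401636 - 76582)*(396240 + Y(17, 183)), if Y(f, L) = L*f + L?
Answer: -191064350412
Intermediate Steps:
Y(f, L) = L + L*f
(-401636 - 76582)*(396240 + Y(17, 183)) = (-401636 - 76582)*(396240 + 183*(1 + 17)) = -478218*(396240 + 183*18) = -478218*(396240 + 3294) = -478218*399534 = -191064350412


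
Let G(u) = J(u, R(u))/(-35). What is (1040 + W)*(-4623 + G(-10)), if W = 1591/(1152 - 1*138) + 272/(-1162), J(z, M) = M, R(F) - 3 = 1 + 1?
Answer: -9926814166687/2061969 ≈ -4.8142e+6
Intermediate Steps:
R(F) = 5 (R(F) = 3 + (1 + 1) = 3 + 2 = 5)
W = 786467/589134 (W = 1591/(1152 - 138) + 272*(-1/1162) = 1591/1014 - 136/581 = 786467/589134 ≈ 1.3350)
G(u) = -1/7 (G(u) = 5/(-35) = 5*(-1/35) = -1/7)
(1040 + W)*(-4623 + G(-10)) = (1040 + 786467/589134)*(-4623 - 1/7) = (613485827/589134)*(-32362/7) = -9926814166687/2061969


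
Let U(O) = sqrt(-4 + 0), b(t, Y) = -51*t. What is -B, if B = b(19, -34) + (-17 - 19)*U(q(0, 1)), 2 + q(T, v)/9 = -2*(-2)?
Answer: 969 + 72*I ≈ 969.0 + 72.0*I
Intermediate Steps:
q(T, v) = 18 (q(T, v) = -18 + 9*(-2*(-2)) = -18 + 9*4 = -18 + 36 = 18)
U(O) = 2*I (U(O) = sqrt(-4) = 2*I)
B = -969 - 72*I (B = -51*19 + (-17 - 19)*(2*I) = -969 - 72*I ≈ -969.0 - 72.0*I)
-B = -(-969 - 72*I) = 969 + 72*I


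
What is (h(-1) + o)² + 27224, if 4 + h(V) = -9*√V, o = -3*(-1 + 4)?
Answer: 27312 + 234*I ≈ 27312.0 + 234.0*I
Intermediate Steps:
o = -9 (o = -3*3 = -9)
h(V) = -4 - 9*√V
(h(-1) + o)² + 27224 = ((-4 - 9*I) - 9)² + 27224 = (-13 - 9*I)² + 27224 = 27224 + (-13 - 9*I)²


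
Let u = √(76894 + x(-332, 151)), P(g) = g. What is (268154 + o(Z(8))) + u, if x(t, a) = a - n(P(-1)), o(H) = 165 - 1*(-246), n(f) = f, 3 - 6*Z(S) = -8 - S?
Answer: 268565 + √77046 ≈ 2.6884e+5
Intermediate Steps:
Z(S) = 11/6 + S/6 (Z(S) = ½ - (-8 - S)/6 = ½ + (4/3 + S/6) = 11/6 + S/6)
o(H) = 411 (o(H) = 165 + 246 = 411)
x(t, a) = 1 + a (x(t, a) = a - 1*(-1) = a + 1 = 1 + a)
u = √77046 (u = √(76894 + (1 + 151)) = √(76894 + 152) = √77046 ≈ 277.57)
(268154 + o(Z(8))) + u = (268154 + 411) + √77046 = 268565 + √77046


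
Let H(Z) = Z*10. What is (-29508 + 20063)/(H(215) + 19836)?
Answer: -9445/21986 ≈ -0.42959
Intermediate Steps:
H(Z) = 10*Z
(-29508 + 20063)/(H(215) + 19836) = (-29508 + 20063)/(10*215 + 19836) = -9445/(2150 + 19836) = -9445/21986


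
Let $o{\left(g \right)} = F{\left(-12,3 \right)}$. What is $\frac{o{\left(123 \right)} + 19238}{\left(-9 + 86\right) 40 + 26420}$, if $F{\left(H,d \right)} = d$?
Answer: $\frac{19241}{29500} \approx 0.65224$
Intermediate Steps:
$o{\left(g \right)} = 3$
$\frac{o{\left(123 \right)} + 19238}{\left(-9 + 86\right) 40 + 26420} = \frac{3 + 19238}{\left(-9 + 86\right) 40 + 26420} = \frac{19241}{77 \cdot 40 + 26420} = \frac{19241}{3080 + 26420} = \frac{19241}{29500}$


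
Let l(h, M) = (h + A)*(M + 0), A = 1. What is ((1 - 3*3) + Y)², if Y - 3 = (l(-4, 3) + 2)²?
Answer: 1936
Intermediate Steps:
l(h, M) = M*(1 + h) (l(h, M) = (h + 1)*(M + 0) = (1 + h)*M = M*(1 + h))
Y = 52 (Y = 3 + (3*(1 - 4) + 2)² = 3 + (3*(-3) + 2)² = 3 + (-9 + 2)² = 3 + (-7)² = 3 + 49 = 52)
((1 - 3*3) + Y)² = ((1 - 3*3) + 52)² = ((1 - 9) + 52)² = (-8 + 52)² = 44² = 1936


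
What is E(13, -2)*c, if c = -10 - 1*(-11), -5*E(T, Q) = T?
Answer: -13/5 ≈ -2.6000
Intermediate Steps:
E(T, Q) = -T/5
c = 1 (c = -10 + 11 = 1)
E(13, -2)*c = -⅕*13*1 = -13/5*1 = -13/5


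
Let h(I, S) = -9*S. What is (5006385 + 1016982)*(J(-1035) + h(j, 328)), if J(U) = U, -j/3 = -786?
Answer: -24015164229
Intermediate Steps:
j = 2358 (j = -3*(-786) = 2358)
(5006385 + 1016982)*(J(-1035) + h(j, 328)) = (5006385 + 1016982)*(-1035 - 9*328) = 6023367*(-1035 - 2952) = 6023367*(-3987) = -24015164229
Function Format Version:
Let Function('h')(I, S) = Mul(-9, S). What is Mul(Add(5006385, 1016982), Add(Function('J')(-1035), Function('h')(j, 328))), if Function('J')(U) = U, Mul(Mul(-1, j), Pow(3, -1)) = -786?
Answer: -24015164229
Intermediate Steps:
j = 2358 (j = Mul(-3, -786) = 2358)
Mul(Add(5006385, 1016982), Add(Function('J')(-1035), Function('h')(j, 328))) = Mul(Add(5006385, 1016982), Add(-1035, Mul(-9, 328))) = Mul(6023367, Add(-1035, -2952)) = Mul(6023367, -3987) = -24015164229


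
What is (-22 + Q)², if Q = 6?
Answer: 256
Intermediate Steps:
(-22 + Q)² = (-22 + 6)² = (-16)² = 256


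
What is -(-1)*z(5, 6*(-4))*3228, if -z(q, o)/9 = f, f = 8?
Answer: -232416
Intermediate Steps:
z(q, o) = -72 (z(q, o) = -9*8 = -72)
-(-1)*z(5, 6*(-4))*3228 = -(-1)*(-72*3228) = -(-1)*(-232416) = -1*232416 = -232416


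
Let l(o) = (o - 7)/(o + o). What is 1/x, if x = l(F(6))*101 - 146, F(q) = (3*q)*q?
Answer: -216/21335 ≈ -0.010124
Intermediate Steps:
F(q) = 3*q**2
l(o) = (-7 + o)/(2*o) (l(o) = (-7 + o)/((2*o)) = (-7 + o)*(1/(2*o)) = (-7 + o)/(2*o))
x = -21335/216 (x = ((-7 + 3*6**2)/(2*((3*6**2))))*101 - 146 = ((-7 + 3*36)/(2*((3*36))))*101 - 146 = ((1/2)*(-7 + 108)/108)*101 - 146 = ((1/2)*(1/108)*101)*101 - 146 = (101/216)*101 - 146 = 10201/216 - 146 = -21335/216 ≈ -98.773)
1/x = 1/(-21335/216) = -216/21335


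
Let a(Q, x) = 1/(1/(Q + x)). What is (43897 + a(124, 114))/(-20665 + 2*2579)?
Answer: -44135/15507 ≈ -2.8461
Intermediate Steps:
a(Q, x) = Q + x
(43897 + a(124, 114))/(-20665 + 2*2579) = (43897 + (124 + 114))/(-20665 + 2*2579) = (43897 + 238)/(-20665 + 5158) = 44135/(-15507) = 44135*(-1/15507) = -44135/15507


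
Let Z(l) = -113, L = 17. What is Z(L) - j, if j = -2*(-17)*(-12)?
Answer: 295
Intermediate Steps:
j = -408 (j = 34*(-12) = -408)
Z(L) - j = -113 - 1*(-408) = -113 + 408 = 295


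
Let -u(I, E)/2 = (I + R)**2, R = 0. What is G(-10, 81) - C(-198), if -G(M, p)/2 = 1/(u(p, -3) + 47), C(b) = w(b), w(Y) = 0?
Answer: 2/13075 ≈ 0.00015296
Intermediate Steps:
C(b) = 0
u(I, E) = -2*I**2 (u(I, E) = -2*(I + 0)**2 = -2*I**2)
G(M, p) = -2/(47 - 2*p**2) (G(M, p) = -2/(-2*p**2 + 47) = -2/(47 - 2*p**2))
G(-10, 81) - C(-198) = 2/(-47 + 2*81**2) - 1*0 = 2/(-47 + 2*6561) + 0 = 2/(-47 + 13122) + 0 = 2/13075 + 0 = 2/13075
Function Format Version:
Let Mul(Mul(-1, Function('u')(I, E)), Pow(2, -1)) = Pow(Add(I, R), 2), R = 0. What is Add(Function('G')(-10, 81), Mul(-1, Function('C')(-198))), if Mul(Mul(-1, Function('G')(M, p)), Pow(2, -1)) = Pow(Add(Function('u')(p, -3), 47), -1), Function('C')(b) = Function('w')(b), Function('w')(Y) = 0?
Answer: Rational(2, 13075) ≈ 0.00015296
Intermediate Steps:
Function('C')(b) = 0
Function('u')(I, E) = Mul(-2, Pow(I, 2)) (Function('u')(I, E) = Mul(-2, Pow(Add(I, 0), 2)) = Mul(-2, Pow(I, 2)))
Function('G')(M, p) = Mul(-2, Pow(Add(47, Mul(-2, Pow(p, 2))), -1)) (Function('G')(M, p) = Mul(-2, Pow(Add(Mul(-2, Pow(p, 2)), 47), -1)) = Mul(-2, Pow(Add(47, Mul(-2, Pow(p, 2))), -1)))
Add(Function('G')(-10, 81), Mul(-1, Function('C')(-198))) = Add(Mul(2, Pow(Add(-47, Mul(2, Pow(81, 2))), -1)), Mul(-1, 0)) = Add(Mul(2, Pow(Add(-47, Mul(2, 6561)), -1)), 0) = Add(Mul(2, Pow(Add(-47, 13122), -1)), 0) = Add(Mul(2, Pow(13075, -1)), 0) = Add(Mul(2, Rational(1, 13075)), 0) = Add(Rational(2, 13075), 0) = Rational(2, 13075)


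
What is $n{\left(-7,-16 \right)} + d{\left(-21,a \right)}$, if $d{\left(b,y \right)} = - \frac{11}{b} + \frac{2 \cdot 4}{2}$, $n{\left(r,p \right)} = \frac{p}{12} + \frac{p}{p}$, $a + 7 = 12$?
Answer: $\frac{88}{21} \approx 4.1905$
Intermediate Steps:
$a = 5$ ($a = -7 + 12 = 5$)
$n{\left(r,p \right)} = 1 + \frac{p}{12}$ ($n{\left(r,p \right)} = p \frac{1}{12} + 1 = \frac{p}{12} + 1 = 1 + \frac{p}{12}$)
$d{\left(b,y \right)} = 4 - \frac{11}{b}$ ($d{\left(b,y \right)} = - \frac{11}{b} + 8 \cdot \frac{1}{2} = - \frac{11}{b} + 4 = 4 - \frac{11}{b}$)
$n{\left(-7,-16 \right)} + d{\left(-21,a \right)} = \left(1 + \frac{1}{12} \left(-16\right)\right) + \left(4 - \frac{11}{-21}\right) = \left(1 - \frac{4}{3}\right) + \left(4 - - \frac{11}{21}\right) = - \frac{1}{3} + \left(4 + \frac{11}{21}\right) = - \frac{1}{3} + \frac{95}{21} = \frac{88}{21}$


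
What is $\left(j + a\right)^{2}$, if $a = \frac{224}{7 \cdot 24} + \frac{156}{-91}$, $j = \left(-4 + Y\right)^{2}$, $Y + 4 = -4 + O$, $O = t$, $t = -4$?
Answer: $\frac{28815424}{441} \approx 65341.0$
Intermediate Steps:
$O = -4$
$Y = -12$ ($Y = -4 - 8 = -12$)
$j = 256$ ($j = \left(-4 - 12\right)^{2} = \left(-16\right)^{2} = 256$)
$a = - \frac{8}{21}$ ($a = \frac{224}{168} + 156 \left(- \frac{1}{91}\right) = 224 \cdot \frac{1}{168} - \frac{12}{7} = \frac{4}{3} - \frac{12}{7} = - \frac{8}{21} \approx -0.38095$)
$\left(j + a\right)^{2} = \left(256 - \frac{8}{21}\right)^{2} = \left(\frac{5368}{21}\right)^{2} = \frac{28815424}{441}$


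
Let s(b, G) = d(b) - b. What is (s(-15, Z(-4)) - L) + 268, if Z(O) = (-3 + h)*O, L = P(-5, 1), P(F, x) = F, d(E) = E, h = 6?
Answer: 273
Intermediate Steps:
L = -5
Z(O) = 3*O (Z(O) = (-3 + 6)*O = 3*O)
s(b, G) = 0 (s(b, G) = b - b = 0)
(s(-15, Z(-4)) - L) + 268 = (0 - 1*(-5)) + 268 = (0 + 5) + 268 = 5 + 268 = 273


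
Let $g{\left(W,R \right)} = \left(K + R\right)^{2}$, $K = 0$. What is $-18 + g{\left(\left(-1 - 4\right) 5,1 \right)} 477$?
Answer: $459$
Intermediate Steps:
$g{\left(W,R \right)} = R^{2}$ ($g{\left(W,R \right)} = \left(0 + R\right)^{2} = R^{2}$)
$-18 + g{\left(\left(-1 - 4\right) 5,1 \right)} 477 = -18 + 1^{2} \cdot 477 = -18 + 1 \cdot 477 = -18 + 477 = 459$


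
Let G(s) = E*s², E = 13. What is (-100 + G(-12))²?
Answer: 3139984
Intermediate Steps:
G(s) = 13*s²
(-100 + G(-12))² = (-100 + 13*(-12)²)² = (-100 + 13*144)² = (-100 + 1872)² = 1772² = 3139984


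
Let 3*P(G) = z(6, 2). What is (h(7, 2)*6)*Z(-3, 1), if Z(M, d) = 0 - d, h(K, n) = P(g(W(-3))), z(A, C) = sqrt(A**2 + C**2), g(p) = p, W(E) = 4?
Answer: -4*sqrt(10) ≈ -12.649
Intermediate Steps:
P(G) = 2*sqrt(10)/3 (P(G) = sqrt(6**2 + 2**2)/3 = sqrt(36 + 4)/3 = sqrt(40)/3 = (2*sqrt(10))/3 = 2*sqrt(10)/3)
h(K, n) = 2*sqrt(10)/3
Z(M, d) = -d
(h(7, 2)*6)*Z(-3, 1) = ((2*sqrt(10)/3)*6)*(-1*1) = (4*sqrt(10))*(-1) = -4*sqrt(10)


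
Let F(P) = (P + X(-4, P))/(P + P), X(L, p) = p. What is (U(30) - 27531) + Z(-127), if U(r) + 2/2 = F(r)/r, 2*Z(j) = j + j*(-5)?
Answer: -818339/30 ≈ -27278.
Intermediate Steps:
Z(j) = -2*j (Z(j) = (j + j*(-5))/2 = (j - 5*j)/2 = (-4*j)/2 = -2*j)
F(P) = 1 (F(P) = (P + P)/(P + P) = (2*P)/((2*P)) = (2*P)*(1/(2*P)) = 1)
U(r) = -1 + 1/r
(U(30) - 27531) + Z(-127) = ((1 - 1*30)/30 - 27531) - 2*(-127) = ((1 - 30)/30 - 27531) + 254 = ((1/30)*(-29) - 27531) + 254 = (-29/30 - 27531) + 254 = -825959/30 + 254 = -818339/30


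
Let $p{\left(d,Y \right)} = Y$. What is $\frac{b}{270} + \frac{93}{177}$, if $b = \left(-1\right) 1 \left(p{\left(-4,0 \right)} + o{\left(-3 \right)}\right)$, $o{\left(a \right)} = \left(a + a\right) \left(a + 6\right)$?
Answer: $\frac{524}{885} \approx 0.59209$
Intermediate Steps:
$o{\left(a \right)} = 2 a \left(6 + a\right)$
$b = 18$ ($b = \left(-1\right) 1 \left(0 + 2 \left(-3\right) \left(6 - 3\right)\right) = - (0 + 2 \left(-3\right) 3) = - (0 - 18) = \left(-1\right) \left(-18\right) = 18$)
$\frac{b}{270} + \frac{93}{177} = \frac{18}{270} + \frac{93}{177} = 18 \cdot \frac{1}{270} + 93 \cdot \frac{1}{177} = \frac{1}{15} + \frac{31}{59} = \frac{524}{885}$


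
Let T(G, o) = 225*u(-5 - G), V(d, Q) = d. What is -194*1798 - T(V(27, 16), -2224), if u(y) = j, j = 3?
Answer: -349487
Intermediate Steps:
u(y) = 3
T(G, o) = 675 (T(G, o) = 225*3 = 675)
-194*1798 - T(V(27, 16), -2224) = -194*1798 - 1*675 = -348812 - 675 = -349487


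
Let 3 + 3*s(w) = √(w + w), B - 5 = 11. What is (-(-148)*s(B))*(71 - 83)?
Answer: 1776 - 2368*√2 ≈ -1572.9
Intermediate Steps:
B = 16 (B = 5 + 11 = 16)
s(w) = -1 + √2*√w/3 (s(w) = -1 + √(w + w)/3 = -1 + √(2*w)/3 = -1 + (√2*√w)/3 = -1 + √2*√w/3)
(-(-148)*s(B))*(71 - 83) = (-(-148)*(-1 + √2*√16/3))*(71 - 83) = -(-148)*(-1 + (⅓)*√2*4)*(-12) = -(-148)*(-1 + 4*√2/3)*(-12) = -148*(1 - 4*√2/3)*(-12) = (-148 + 592*√2/3)*(-12) = 1776 - 2368*√2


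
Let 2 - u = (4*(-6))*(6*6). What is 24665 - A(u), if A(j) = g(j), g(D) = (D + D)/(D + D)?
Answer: 24664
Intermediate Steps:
u = 866 (u = 2 - 4*(-6)*6*6 = 2 - (-24)*36 = 2 - 1*(-864) = 2 + 864 = 866)
g(D) = 1 (g(D) = (2*D)/((2*D)) = (2*D)*(1/(2*D)) = 1)
A(j) = 1
24665 - A(u) = 24665 - 1*1 = 24665 - 1 = 24664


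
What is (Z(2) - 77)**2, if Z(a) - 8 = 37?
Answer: 1024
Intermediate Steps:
Z(a) = 45 (Z(a) = 8 + 37 = 45)
(Z(2) - 77)**2 = (45 - 77)**2 = (-32)**2 = 1024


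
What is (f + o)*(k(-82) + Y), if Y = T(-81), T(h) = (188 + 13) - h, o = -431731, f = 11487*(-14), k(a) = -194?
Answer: -52144312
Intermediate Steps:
f = -160818
T(h) = 201 - h
Y = 282 (Y = 201 - 1*(-81) = 201 + 81 = 282)
(f + o)*(k(-82) + Y) = (-160818 - 431731)*(-194 + 282) = -592549*88 = -52144312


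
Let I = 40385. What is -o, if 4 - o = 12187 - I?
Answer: -28202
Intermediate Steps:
o = 28202 (o = 4 - (12187 - 1*40385) = 4 - (12187 - 40385) = 4 - 1*(-28198) = 4 + 28198 = 28202)
-o = -1*28202 = -28202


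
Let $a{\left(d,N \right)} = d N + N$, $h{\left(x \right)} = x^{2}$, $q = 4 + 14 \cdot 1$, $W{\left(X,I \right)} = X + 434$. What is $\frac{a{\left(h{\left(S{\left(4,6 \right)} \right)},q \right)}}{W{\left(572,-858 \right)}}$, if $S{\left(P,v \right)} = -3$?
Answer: $\frac{90}{503} \approx 0.17893$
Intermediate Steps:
$W{\left(X,I \right)} = 434 + X$
$q = 18$ ($q = 4 + 14 = 18$)
$a{\left(d,N \right)} = N + N d$ ($a{\left(d,N \right)} = N d + N = N + N d$)
$\frac{a{\left(h{\left(S{\left(4,6 \right)} \right)},q \right)}}{W{\left(572,-858 \right)}} = \frac{18 \left(1 + \left(-3\right)^{2}\right)}{434 + 572} = \frac{18 \left(1 + 9\right)}{1006} = 18 \cdot 10 \cdot \frac{1}{1006} = 180 \cdot \frac{1}{1006} = \frac{90}{503}$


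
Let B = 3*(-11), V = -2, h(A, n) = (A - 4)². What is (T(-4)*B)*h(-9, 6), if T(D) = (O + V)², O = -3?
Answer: -139425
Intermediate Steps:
h(A, n) = (-4 + A)²
B = -33
T(D) = 25 (T(D) = (-3 - 2)² = (-5)² = 25)
(T(-4)*B)*h(-9, 6) = (25*(-33))*(-4 - 9)² = -825*(-13)² = -825*169 = -139425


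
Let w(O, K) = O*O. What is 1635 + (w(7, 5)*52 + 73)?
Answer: 4256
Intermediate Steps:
w(O, K) = O²
1635 + (w(7, 5)*52 + 73) = 1635 + (7²*52 + 73) = 1635 + (49*52 + 73) = 1635 + (2548 + 73) = 1635 + 2621 = 4256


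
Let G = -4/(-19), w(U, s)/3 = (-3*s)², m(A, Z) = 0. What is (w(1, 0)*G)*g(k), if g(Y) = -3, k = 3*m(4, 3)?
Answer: 0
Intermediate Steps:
w(U, s) = 27*s² (w(U, s) = 3*(-3*s)² = 3*(9*s²) = 27*s²)
G = 4/19 (G = -4*(-1/19) = 4/19 ≈ 0.21053)
k = 0 (k = 3*0 = 0)
(w(1, 0)*G)*g(k) = ((27*0²)*(4/19))*(-3) = ((27*0)*(4/19))*(-3) = (0*(4/19))*(-3) = 0*(-3) = 0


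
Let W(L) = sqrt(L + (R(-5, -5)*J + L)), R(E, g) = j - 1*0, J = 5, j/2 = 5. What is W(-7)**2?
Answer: 36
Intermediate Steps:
j = 10 (j = 2*5 = 10)
R(E, g) = 10 (R(E, g) = 10 - 1*0 = 10 + 0 = 10)
W(L) = sqrt(50 + 2*L) (W(L) = sqrt(L + (10*5 + L)) = sqrt(L + (50 + L)) = sqrt(50 + 2*L))
W(-7)**2 = (sqrt(50 + 2*(-7)))**2 = (sqrt(50 - 14))**2 = (sqrt(36))**2 = 6**2 = 36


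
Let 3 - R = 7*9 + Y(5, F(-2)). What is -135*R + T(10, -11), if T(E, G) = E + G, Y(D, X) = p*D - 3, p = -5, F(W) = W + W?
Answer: 4319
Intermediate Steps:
F(W) = 2*W
Y(D, X) = -3 - 5*D (Y(D, X) = -5*D - 3 = -3 - 5*D)
R = -32 (R = 3 - (7*9 + (-3 - 5*5)) = 3 - (63 + (-3 - 25)) = 3 - (63 - 28) = 3 - 1*35 = 3 - 35 = -32)
-135*R + T(10, -11) = -135*(-32) + (10 - 11) = 4320 - 1 = 4319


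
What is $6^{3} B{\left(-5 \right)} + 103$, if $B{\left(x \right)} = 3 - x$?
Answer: $1831$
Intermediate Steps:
$6^{3} B{\left(-5 \right)} + 103 = 6^{3} \left(3 - -5\right) + 103 = 216 \left(3 + 5\right) + 103 = 216 \cdot 8 + 103 = 1728 + 103 = 1831$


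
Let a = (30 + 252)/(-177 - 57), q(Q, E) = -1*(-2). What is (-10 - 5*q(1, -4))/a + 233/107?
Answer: 94411/5029 ≈ 18.773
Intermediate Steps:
q(Q, E) = 2
a = -47/39 (a = 282/(-234) = 282*(-1/234) = -47/39 ≈ -1.2051)
(-10 - 5*q(1, -4))/a + 233/107 = (-10 - 5*2)/(-47/39) + 233/107 = (-10 - 10)*(-39/47) + 233*(1/107) = -20*(-39/47) + 233/107 = 780/47 + 233/107 = 94411/5029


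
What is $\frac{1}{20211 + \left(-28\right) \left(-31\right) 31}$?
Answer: $\frac{1}{47119} \approx 2.1223 \cdot 10^{-5}$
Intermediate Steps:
$\frac{1}{20211 + \left(-28\right) \left(-31\right) 31} = \frac{1}{20211 + 868 \cdot 31} = \frac{1}{20211 + 26908} = \frac{1}{47119}$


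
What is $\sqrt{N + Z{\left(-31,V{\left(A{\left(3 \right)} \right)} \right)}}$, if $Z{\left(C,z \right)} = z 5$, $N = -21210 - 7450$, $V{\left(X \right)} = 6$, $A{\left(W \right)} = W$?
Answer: $i \sqrt{28630} \approx 169.2 i$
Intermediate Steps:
$N = -28660$
$Z{\left(C,z \right)} = 5 z$
$\sqrt{N + Z{\left(-31,V{\left(A{\left(3 \right)} \right)} \right)}} = \sqrt{-28660 + 5 \cdot 6} = \sqrt{-28660 + 30} = \sqrt{-28630} = i \sqrt{28630}$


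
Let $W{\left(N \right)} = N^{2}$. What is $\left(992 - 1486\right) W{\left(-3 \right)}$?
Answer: $-4446$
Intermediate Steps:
$\left(992 - 1486\right) W{\left(-3 \right)} = \left(992 - 1486\right) \left(-3\right)^{2} = \left(992 - 1486\right) 9 = \left(-494\right) 9 = -4446$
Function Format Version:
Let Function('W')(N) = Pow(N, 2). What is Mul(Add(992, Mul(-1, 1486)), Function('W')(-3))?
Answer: -4446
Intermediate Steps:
Mul(Add(992, Mul(-1, 1486)), Function('W')(-3)) = Mul(Add(992, Mul(-1, 1486)), Pow(-3, 2)) = Mul(Add(992, -1486), 9) = Mul(-494, 9) = -4446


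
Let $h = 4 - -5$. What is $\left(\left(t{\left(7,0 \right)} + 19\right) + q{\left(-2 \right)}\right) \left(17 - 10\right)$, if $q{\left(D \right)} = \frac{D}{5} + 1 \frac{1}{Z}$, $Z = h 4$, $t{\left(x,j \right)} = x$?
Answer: $\frac{32291}{180} \approx 179.39$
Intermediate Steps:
$h = 9$ ($h = 4 + 5 = 9$)
$Z = 36$ ($Z = 9 \cdot 4 = 36$)
$q{\left(D \right)} = \frac{1}{36} + \frac{D}{5}$ ($q{\left(D \right)} = \frac{D}{5} + 1 \cdot \frac{1}{36} = D \frac{1}{5} + 1 \cdot \frac{1}{36} = \frac{D}{5} + \frac{1}{36} = \frac{1}{36} + \frac{D}{5}$)
$\left(\left(t{\left(7,0 \right)} + 19\right) + q{\left(-2 \right)}\right) \left(17 - 10\right) = \left(\left(7 + 19\right) + \left(\frac{1}{36} + \frac{1}{5} \left(-2\right)\right)\right) \left(17 - 10\right) = \left(26 + \left(\frac{1}{36} - \frac{2}{5}\right)\right) \left(17 - 10\right) = \left(26 - \frac{67}{180}\right) 7 = \frac{4613}{180} \cdot 7 = \frac{32291}{180}$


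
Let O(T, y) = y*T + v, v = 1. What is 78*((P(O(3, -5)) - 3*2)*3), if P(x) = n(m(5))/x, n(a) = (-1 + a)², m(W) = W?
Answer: -11700/7 ≈ -1671.4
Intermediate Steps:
O(T, y) = 1 + T*y (O(T, y) = y*T + 1 = T*y + 1 = 1 + T*y)
P(x) = 16/x (P(x) = (-1 + 5)²/x = 4²/x = 16/x)
78*((P(O(3, -5)) - 3*2)*3) = 78*((16/(1 + 3*(-5)) - 3*2)*3) = 78*((16/(1 - 15) - 6)*3) = 78*((16/(-14) - 6)*3) = 78*((16*(-1/14) - 6)*3) = 78*((-8/7 - 6)*3) = 78*(-50/7*3) = 78*(-150/7) = -11700/7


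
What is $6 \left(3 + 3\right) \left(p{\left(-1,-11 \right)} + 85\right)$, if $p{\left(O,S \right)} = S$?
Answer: $2664$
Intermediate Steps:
$6 \left(3 + 3\right) \left(p{\left(-1,-11 \right)} + 85\right) = 6 \left(3 + 3\right) \left(-11 + 85\right) = 6 \cdot 6 \cdot 74 = 36 \cdot 74 = 2664$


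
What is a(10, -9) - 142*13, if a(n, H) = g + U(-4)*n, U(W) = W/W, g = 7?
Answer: -1829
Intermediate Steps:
U(W) = 1
a(n, H) = 7 + n (a(n, H) = 7 + 1*n = 7 + n)
a(10, -9) - 142*13 = (7 + 10) - 142*13 = 17 - 1846 = -1829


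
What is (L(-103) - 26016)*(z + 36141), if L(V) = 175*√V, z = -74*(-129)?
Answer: -1188592992 + 7995225*I*√103 ≈ -1.1886e+9 + 8.1143e+7*I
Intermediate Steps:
z = 9546
(L(-103) - 26016)*(z + 36141) = (175*√(-103) - 26016)*(9546 + 36141) = (175*(I*√103) - 26016)*45687 = (175*I*√103 - 26016)*45687 = (-26016 + 175*I*√103)*45687 = -1188592992 + 7995225*I*√103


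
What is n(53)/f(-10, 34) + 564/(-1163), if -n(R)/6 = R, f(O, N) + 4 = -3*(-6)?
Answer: -188865/8141 ≈ -23.199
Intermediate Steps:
f(O, N) = 14 (f(O, N) = -4 - 3*(-6) = -4 + 18 = 14)
n(R) = -6*R
n(53)/f(-10, 34) + 564/(-1163) = -6*53/14 + 564/(-1163) = -318*1/14 + 564*(-1/1163) = -159/7 - 564/1163 = -188865/8141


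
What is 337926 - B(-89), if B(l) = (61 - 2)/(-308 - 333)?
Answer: 216610625/641 ≈ 3.3793e+5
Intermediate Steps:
B(l) = -59/641 (B(l) = 59/(-641) = 59*(-1/641) = -59/641)
337926 - B(-89) = 337926 - 1*(-59/641) = 337926 + 59/641 = 216610625/641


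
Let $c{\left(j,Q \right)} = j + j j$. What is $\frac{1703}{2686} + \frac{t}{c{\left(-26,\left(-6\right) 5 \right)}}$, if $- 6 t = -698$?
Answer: $\frac{1064566}{1309425} \approx 0.813$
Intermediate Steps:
$t = \frac{349}{3}$ ($t = \left(- \frac{1}{6}\right) \left(-698\right) = \frac{349}{3} \approx 116.33$)
$c{\left(j,Q \right)} = j + j^{2}$
$\frac{1703}{2686} + \frac{t}{c{\left(-26,\left(-6\right) 5 \right)}} = \frac{1703}{2686} + \frac{349}{3 \left(- 26 \left(1 - 26\right)\right)} = 1703 \cdot \frac{1}{2686} + \frac{349}{3 \left(\left(-26\right) \left(-25\right)\right)} = \frac{1703}{2686} + \frac{349}{3 \cdot 650} = \frac{1703}{2686} + \frac{349}{3} \cdot \frac{1}{650} = \frac{1703}{2686} + \frac{349}{1950} = \frac{1064566}{1309425}$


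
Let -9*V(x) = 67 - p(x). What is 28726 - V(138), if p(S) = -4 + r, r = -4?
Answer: 86203/3 ≈ 28734.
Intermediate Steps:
p(S) = -8 (p(S) = -4 - 4 = -8)
V(x) = -25/3 (V(x) = -(67 - 1*(-8))/9 = -(67 + 8)/9 = -1/9*75 = -25/3)
28726 - V(138) = 28726 - 1*(-25/3) = 28726 + 25/3 = 86203/3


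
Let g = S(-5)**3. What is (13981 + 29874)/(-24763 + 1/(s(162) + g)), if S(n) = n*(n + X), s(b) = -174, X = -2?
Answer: -1872652355/1057404862 ≈ -1.7710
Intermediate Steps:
S(n) = n*(-2 + n) (S(n) = n*(n - 2) = n*(-2 + n))
g = 42875 (g = (-5*(-2 - 5))**3 = (-5*(-7))**3 = 35**3 = 42875)
(13981 + 29874)/(-24763 + 1/(s(162) + g)) = (13981 + 29874)/(-24763 + 1/(-174 + 42875)) = 43855/(-24763 + 1/42701) = 43855/(-1057404862/42701) = 43855*(-42701/1057404862) = -1872652355/1057404862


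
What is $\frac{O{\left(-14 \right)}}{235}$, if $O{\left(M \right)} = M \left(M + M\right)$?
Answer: $\frac{392}{235} \approx 1.6681$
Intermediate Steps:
$O{\left(M \right)} = 2 M^{2}$ ($O{\left(M \right)} = M 2 M = 2 M^{2}$)
$\frac{O{\left(-14 \right)}}{235} = \frac{2 \left(-14\right)^{2}}{235} = 2 \cdot 196 \cdot \frac{1}{235} = 392 \cdot \frac{1}{235} = \frac{392}{235}$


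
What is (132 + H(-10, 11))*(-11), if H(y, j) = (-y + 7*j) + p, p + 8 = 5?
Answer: -2376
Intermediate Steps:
p = -3 (p = -8 + 5 = -3)
H(y, j) = -3 - y + 7*j (H(y, j) = (-y + 7*j) - 3 = -3 - y + 7*j)
(132 + H(-10, 11))*(-11) = (132 + (-3 - 1*(-10) + 7*11))*(-11) = (132 + (-3 + 10 + 77))*(-11) = (132 + 84)*(-11) = 216*(-11) = -2376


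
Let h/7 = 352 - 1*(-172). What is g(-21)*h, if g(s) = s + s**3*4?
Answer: -135954420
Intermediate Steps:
g(s) = s + 4*s**3
h = 3668 (h = 7*(352 - 1*(-172)) = 7*(352 + 172) = 7*524 = 3668)
g(-21)*h = (-21 + 4*(-21)**3)*3668 = (-21 + 4*(-9261))*3668 = (-21 - 37044)*3668 = -37065*3668 = -135954420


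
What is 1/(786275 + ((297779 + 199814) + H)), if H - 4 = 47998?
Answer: 1/1331870 ≈ 7.5082e-7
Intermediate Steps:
H = 48002 (H = 4 + 47998 = 48002)
1/(786275 + ((297779 + 199814) + H)) = 1/(786275 + ((297779 + 199814) + 48002)) = 1/(786275 + (497593 + 48002)) = 1/(786275 + 545595) = 1/1331870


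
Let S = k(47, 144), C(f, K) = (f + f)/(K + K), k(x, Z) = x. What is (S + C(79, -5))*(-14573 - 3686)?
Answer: -2848404/5 ≈ -5.6968e+5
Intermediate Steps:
C(f, K) = f/K (C(f, K) = (2*f)/((2*K)) = (2*f)*(1/(2*K)) = f/K)
S = 47
(S + C(79, -5))*(-14573 - 3686) = (47 + 79/(-5))*(-14573 - 3686) = (47 + 79*(-1/5))*(-18259) = (47 - 79/5)*(-18259) = (156/5)*(-18259) = -2848404/5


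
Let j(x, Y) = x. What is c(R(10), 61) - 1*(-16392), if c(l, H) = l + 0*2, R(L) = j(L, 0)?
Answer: 16402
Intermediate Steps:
R(L) = L
c(l, H) = l (c(l, H) = l + 0 = l)
c(R(10), 61) - 1*(-16392) = 10 - 1*(-16392) = 10 + 16392 = 16402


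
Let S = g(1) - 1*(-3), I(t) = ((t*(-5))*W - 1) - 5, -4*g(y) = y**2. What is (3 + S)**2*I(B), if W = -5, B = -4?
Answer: -28037/8 ≈ -3504.6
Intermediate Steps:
g(y) = -y**2/4
I(t) = -6 + 25*t (I(t) = ((t*(-5))*(-5) - 1) - 5 = (-5*t*(-5) - 1) - 5 = (25*t - 1) - 5 = (-1 + 25*t) - 5 = -6 + 25*t)
S = 11/4 (S = -1/4*1**2 - 1*(-3) = -1/4*1 + 3 = -1/4 + 3 = 11/4 ≈ 2.7500)
(3 + S)**2*I(B) = (3 + 11/4)**2*(-6 + 25*(-4)) = (23/4)**2*(-6 - 100) = (529/16)*(-106) = -28037/8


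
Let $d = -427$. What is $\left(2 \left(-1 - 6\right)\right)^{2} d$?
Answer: $-83692$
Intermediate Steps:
$\left(2 \left(-1 - 6\right)\right)^{2} d = \left(2 \left(-1 - 6\right)\right)^{2} \left(-427\right) = \left(2 \left(-7\right)\right)^{2} \left(-427\right) = \left(-14\right)^{2} \left(-427\right) = 196 \left(-427\right) = -83692$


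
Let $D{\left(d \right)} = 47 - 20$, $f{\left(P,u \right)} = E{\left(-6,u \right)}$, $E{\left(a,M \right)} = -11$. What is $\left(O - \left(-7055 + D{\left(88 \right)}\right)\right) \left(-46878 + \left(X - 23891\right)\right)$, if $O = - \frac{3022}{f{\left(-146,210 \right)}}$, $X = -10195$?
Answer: $- \frac{6503838120}{11} \approx -5.9126 \cdot 10^{8}$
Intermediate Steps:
$f{\left(P,u \right)} = -11$
$D{\left(d \right)} = 27$ ($D{\left(d \right)} = 47 - 20 = 27$)
$O = \frac{3022}{11}$ ($O = - \frac{3022}{-11} = \left(-3022\right) \left(- \frac{1}{11}\right) = \frac{3022}{11} \approx 274.73$)
$\left(O - \left(-7055 + D{\left(88 \right)}\right)\right) \left(-46878 + \left(X - 23891\right)\right) = \left(\frac{3022}{11} + \left(17511 - \left(10456 + 27\right)\right)\right) \left(-46878 - 34086\right) = \left(\frac{3022}{11} + \left(17511 - 10483\right)\right) \left(-46878 - 34086\right) = \left(\frac{3022}{11} + \left(17511 - 10483\right)\right) \left(-80964\right) = \left(\frac{3022}{11} + 7028\right) \left(-80964\right) = \frac{80330}{11} \left(-80964\right) = - \frac{6503838120}{11}$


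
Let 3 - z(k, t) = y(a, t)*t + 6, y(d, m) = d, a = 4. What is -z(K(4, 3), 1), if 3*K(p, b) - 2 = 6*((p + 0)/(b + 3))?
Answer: 7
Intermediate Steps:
K(p, b) = ⅔ + 2*p/(3 + b) (K(p, b) = ⅔ + (6*((p + 0)/(b + 3)))/3 = ⅔ + (6*(p/(3 + b)))/3 = ⅔ + (6*p/(3 + b))/3 = ⅔ + 2*p/(3 + b))
z(k, t) = -3 - 4*t (z(k, t) = 3 - (4*t + 6) = 3 - (6 + 4*t) = 3 + (-6 - 4*t) = -3 - 4*t)
-z(K(4, 3), 1) = -(-3 - 4*1) = -(-3 - 4) = -1*(-7) = 7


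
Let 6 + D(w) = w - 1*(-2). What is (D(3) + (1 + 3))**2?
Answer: 9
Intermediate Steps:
D(w) = -4 + w (D(w) = -6 + (w - 1*(-2)) = -6 + (w + 2) = -6 + (2 + w) = -4 + w)
(D(3) + (1 + 3))**2 = ((-4 + 3) + (1 + 3))**2 = (-1 + 4)**2 = 3**2 = 9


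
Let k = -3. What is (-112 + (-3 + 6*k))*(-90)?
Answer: 11970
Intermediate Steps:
(-112 + (-3 + 6*k))*(-90) = (-112 + (-3 + 6*(-3)))*(-90) = (-112 + (-3 - 18))*(-90) = (-112 - 21)*(-90) = -133*(-90) = 11970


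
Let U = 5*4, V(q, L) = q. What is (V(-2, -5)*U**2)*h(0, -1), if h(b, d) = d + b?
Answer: 800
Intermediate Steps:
h(b, d) = b + d
U = 20
(V(-2, -5)*U**2)*h(0, -1) = (-2*20**2)*(0 - 1) = -2*400*(-1) = -800*(-1) = 800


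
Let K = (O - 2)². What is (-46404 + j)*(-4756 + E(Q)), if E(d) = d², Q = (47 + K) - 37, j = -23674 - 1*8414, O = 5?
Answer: 344972340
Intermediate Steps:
K = 9 (K = (5 - 2)² = 3² = 9)
j = -32088 (j = -23674 - 8414 = -32088)
Q = 19 (Q = (47 + 9) - 37 = 56 - 37 = 19)
(-46404 + j)*(-4756 + E(Q)) = (-46404 - 32088)*(-4756 + 19²) = -78492*(-4756 + 361) = -78492*(-4395) = 344972340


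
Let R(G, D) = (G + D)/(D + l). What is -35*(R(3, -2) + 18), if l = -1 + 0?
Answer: -1855/3 ≈ -618.33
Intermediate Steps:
l = -1
R(G, D) = (D + G)/(-1 + D) (R(G, D) = (G + D)/(D - 1) = (D + G)/(-1 + D))
-35*(R(3, -2) + 18) = -35*((-2 + 3)/(-1 - 2) + 18) = -35*(1/(-3) + 18) = -35*(-⅓*1 + 18) = -35*(-⅓ + 18) = -35*53/3 = -1855/3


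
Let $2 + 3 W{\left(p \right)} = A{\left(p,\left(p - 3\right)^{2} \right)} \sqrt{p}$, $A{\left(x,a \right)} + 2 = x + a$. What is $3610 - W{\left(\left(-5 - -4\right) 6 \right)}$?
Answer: $\frac{10832}{3} - \frac{73 i \sqrt{6}}{3} \approx 3610.7 - 59.604 i$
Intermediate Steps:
$A{\left(x,a \right)} = -2 + a + x$ ($A{\left(x,a \right)} = -2 + \left(x + a\right) = -2 + \left(a + x\right) = -2 + a + x$)
$W{\left(p \right)} = - \frac{2}{3} + \frac{\sqrt{p} \left(-2 + p + \left(-3 + p\right)^{2}\right)}{3}$ ($W{\left(p \right)} = - \frac{2}{3} + \frac{\left(-2 + \left(p - 3\right)^{2} + p\right) \sqrt{p}}{3} = - \frac{2}{3} + \frac{\left(-2 + \left(-3 + p\right)^{2} + p\right) \sqrt{p}}{3} = - \frac{2}{3} + \frac{\left(-2 + p + \left(-3 + p\right)^{2}\right) \sqrt{p}}{3} = - \frac{2}{3} + \frac{\sqrt{p} \left(-2 + p + \left(-3 + p\right)^{2}\right)}{3}$)
$3610 - W{\left(\left(-5 - -4\right) 6 \right)} = 3610 - \left(- \frac{2}{3} + \frac{\sqrt{\left(-5 - -4\right) 6} \left(-2 + \left(-5 - -4\right) 6 + \left(-3 + \left(-5 - -4\right) 6\right)^{2}\right)}{3}\right) = 3610 - \left(- \frac{2}{3} + \frac{\sqrt{\left(-5 + 4\right) 6} \left(-2 + \left(-5 + 4\right) 6 + \left(-3 + \left(-5 + 4\right) 6\right)^{2}\right)}{3}\right) = 3610 - \left(- \frac{2}{3} + \frac{\sqrt{\left(-1\right) 6} \left(-2 - 6 + \left(-3 - 6\right)^{2}\right)}{3}\right) = 3610 - \left(- \frac{2}{3} + \frac{\sqrt{-6} \left(-2 - 6 + \left(-3 - 6\right)^{2}\right)}{3}\right) = 3610 - \left(- \frac{2}{3} + \frac{i \sqrt{6} \left(-2 - 6 + \left(-9\right)^{2}\right)}{3}\right) = 3610 - \left(- \frac{2}{3} + \frac{i \sqrt{6} \left(-2 - 6 + 81\right)}{3}\right) = 3610 - \left(- \frac{2}{3} + \frac{1}{3} i \sqrt{6} \cdot 73\right) = 3610 - \left(- \frac{2}{3} + \frac{73 i \sqrt{6}}{3}\right) = 3610 + \left(\frac{2}{3} - \frac{73 i \sqrt{6}}{3}\right) = \frac{10832}{3} - \frac{73 i \sqrt{6}}{3}$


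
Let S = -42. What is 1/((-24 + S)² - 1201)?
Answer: 1/3155 ≈ 0.00031696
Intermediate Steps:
1/((-24 + S)² - 1201) = 1/((-24 - 42)² - 1201) = 1/((-66)² - 1201) = 1/(4356 - 1201) = 1/3155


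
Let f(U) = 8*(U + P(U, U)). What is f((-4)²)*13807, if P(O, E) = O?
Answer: 3534592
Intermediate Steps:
f(U) = 16*U (f(U) = 8*(U + U) = 8*(2*U) = 16*U)
f((-4)²)*13807 = (16*(-4)²)*13807 = (16*16)*13807 = 256*13807 = 3534592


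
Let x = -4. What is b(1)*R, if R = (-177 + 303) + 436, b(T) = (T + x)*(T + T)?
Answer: -3372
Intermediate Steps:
b(T) = 2*T*(-4 + T) (b(T) = (T - 4)*(T + T) = (-4 + T)*(2*T) = 2*T*(-4 + T))
R = 562 (R = 126 + 436 = 562)
b(1)*R = (2*1*(-4 + 1))*562 = (2*1*(-3))*562 = -6*562 = -3372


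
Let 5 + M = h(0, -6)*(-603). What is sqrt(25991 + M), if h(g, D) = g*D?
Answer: sqrt(25986) ≈ 161.20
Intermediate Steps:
h(g, D) = D*g
M = -5 (M = -5 - 6*0*(-603) = -5 + 0*(-603) = -5 + 0 = -5)
sqrt(25991 + M) = sqrt(25991 - 5) = sqrt(25986)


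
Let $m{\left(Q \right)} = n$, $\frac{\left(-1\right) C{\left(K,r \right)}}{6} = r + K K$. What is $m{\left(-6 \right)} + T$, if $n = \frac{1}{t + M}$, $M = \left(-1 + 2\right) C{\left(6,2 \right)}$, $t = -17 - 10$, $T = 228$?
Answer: $\frac{58139}{255} \approx 228.0$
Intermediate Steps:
$C{\left(K,r \right)} = - 6 r - 6 K^{2}$ ($C{\left(K,r \right)} = - 6 \left(r + K K\right) = - 6 \left(r + K^{2}\right) = - 6 r - 6 K^{2}$)
$t = -27$
$M = -228$ ($M = \left(-1 + 2\right) \left(\left(-6\right) 2 - 6 \cdot 6^{2}\right) = 1 \left(-12 - 216\right) = 1 \left(-228\right) = -228$)
$n = - \frac{1}{255}$ ($n = \frac{1}{-27 - 228} = \frac{1}{-255} = - \frac{1}{255} \approx -0.0039216$)
$m{\left(Q \right)} = - \frac{1}{255}$
$m{\left(-6 \right)} + T = - \frac{1}{255} + 228 = \frac{58139}{255}$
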